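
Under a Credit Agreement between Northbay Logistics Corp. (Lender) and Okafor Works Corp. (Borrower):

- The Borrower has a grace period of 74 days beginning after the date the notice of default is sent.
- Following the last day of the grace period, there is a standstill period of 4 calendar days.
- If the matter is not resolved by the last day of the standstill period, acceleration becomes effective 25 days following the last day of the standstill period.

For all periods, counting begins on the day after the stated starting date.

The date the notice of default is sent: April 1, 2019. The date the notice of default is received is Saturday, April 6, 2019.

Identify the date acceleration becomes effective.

July 13, 2019

The last day of the grace period: 74 calendar days after April 1, 2019 is June 14, 2019.
The last day of the standstill period: 4 calendar days after June 14, 2019 is June 18, 2019.
The date acceleration becomes effective: 25 calendar days after June 18, 2019 is July 13, 2019.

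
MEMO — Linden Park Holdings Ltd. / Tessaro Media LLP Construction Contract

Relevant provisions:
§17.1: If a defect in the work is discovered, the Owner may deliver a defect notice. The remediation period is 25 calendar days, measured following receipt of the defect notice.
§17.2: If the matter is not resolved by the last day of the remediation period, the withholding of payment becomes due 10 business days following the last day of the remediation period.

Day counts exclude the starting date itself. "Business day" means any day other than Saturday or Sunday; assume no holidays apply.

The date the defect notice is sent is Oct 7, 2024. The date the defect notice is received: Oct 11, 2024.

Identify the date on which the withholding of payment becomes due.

Adding 25 calendar days to Oct 11, 2024 gives Nov 5, 2024, which is the last day of the remediation period.
From Tuesday, Nov 5, 2024, 10 business days (Nov 6, Nov 7, Nov 8, Nov 11, Nov 12, Nov 13, Nov 14, Nov 15, Nov 18, Nov 19, skipping weekends) brings us to Tuesday, Nov 19, 2024, which is the date on which the withholding of payment becomes due.

Nov 19, 2024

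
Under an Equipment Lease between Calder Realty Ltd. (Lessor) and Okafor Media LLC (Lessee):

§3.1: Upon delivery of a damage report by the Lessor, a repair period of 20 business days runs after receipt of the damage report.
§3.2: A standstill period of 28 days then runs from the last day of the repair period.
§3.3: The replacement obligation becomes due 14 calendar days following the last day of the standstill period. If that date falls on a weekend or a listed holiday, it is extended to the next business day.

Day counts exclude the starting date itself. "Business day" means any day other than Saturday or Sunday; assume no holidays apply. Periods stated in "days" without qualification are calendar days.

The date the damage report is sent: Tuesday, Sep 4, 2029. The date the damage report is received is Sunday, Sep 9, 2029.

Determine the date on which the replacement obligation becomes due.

The last day of the repair period: counting 20 business days from Sunday, Sep 9, 2029 (Sep 10, Sep 11, Sep 12, Sep 13, …, Oct 3, Oct 4, Oct 5, skipping weekends) reaches Friday, Oct 5, 2029.
Adding 28 calendar days to Oct 5, 2029 gives Nov 2, 2029, which is the last day of the standstill period.
Adding 14 calendar days to Nov 2, 2029 gives Nov 16, 2029, which is the date on which the replacement obligation becomes due. Nov 16, 2029 is a Friday, so no roll-forward applies.

Nov 16, 2029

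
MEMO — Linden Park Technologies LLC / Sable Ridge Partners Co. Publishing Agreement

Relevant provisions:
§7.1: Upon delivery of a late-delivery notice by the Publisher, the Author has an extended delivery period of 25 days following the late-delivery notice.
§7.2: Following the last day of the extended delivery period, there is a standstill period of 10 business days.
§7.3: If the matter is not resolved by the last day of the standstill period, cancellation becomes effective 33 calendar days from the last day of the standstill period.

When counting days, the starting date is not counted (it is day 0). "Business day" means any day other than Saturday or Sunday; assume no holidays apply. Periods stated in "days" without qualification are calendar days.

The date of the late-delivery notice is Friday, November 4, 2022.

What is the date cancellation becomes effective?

Adding 25 calendar days to November 4, 2022 gives November 29, 2022, which is the last day of the extended delivery period.
The last day of the standstill period: 10 business days after Tuesday, November 29, 2022, skipping weekends — Nov 30, Dec 1, Dec 2, Dec 5, Dec 6, Dec 7, Dec 8, Dec 9, Dec 12, Dec 13 — lands on Tuesday, December 13, 2022.
The date cancellation becomes effective: 33 calendar days after December 13, 2022 is January 15, 2023.

January 15, 2023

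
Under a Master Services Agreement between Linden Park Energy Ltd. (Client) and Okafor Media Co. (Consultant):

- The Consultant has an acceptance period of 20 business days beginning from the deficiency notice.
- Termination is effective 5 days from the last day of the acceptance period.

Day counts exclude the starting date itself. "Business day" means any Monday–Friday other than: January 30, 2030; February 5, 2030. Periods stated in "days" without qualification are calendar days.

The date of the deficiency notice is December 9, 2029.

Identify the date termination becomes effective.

January 9, 2030

The last day of the acceptance period: counting 20 business days from Sunday, December 9, 2029 (Dec 10, Dec 11, Dec 12, Dec 13, …, Jan 2, Jan 3, Jan 4, skipping weekends) reaches Friday, January 4, 2030.
The date termination becomes effective: 5 calendar days after January 4, 2030 is January 9, 2030.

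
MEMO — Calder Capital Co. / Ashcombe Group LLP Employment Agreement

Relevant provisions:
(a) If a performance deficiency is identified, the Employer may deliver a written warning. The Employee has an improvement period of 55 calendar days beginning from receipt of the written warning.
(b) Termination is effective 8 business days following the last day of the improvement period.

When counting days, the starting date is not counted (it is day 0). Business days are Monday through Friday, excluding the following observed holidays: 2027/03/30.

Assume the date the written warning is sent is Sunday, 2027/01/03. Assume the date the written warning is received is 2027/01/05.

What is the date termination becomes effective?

2027/03/11

The last day of the improvement period: 55 calendar days after 2027/01/05 is 2027/03/01.
The date termination becomes effective: 8 business days after Monday, 2027/03/01, skipping weekends — Mar 2, Mar 3, Mar 4, Mar 5, Mar 8, Mar 9, Mar 10, Mar 11 — lands on Thursday, 2027/03/11.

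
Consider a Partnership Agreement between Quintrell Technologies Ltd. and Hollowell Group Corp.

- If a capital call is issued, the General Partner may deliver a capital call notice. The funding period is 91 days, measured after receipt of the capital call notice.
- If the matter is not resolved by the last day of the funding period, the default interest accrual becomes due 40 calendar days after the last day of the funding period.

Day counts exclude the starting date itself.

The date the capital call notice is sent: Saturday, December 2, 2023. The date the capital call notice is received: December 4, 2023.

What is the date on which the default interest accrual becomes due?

The last day of the funding period: December 4, 2023 + 91 days = March 4, 2024.
The date on which the default interest accrual becomes due: March 4, 2024 + 40 days = April 13, 2024.

April 13, 2024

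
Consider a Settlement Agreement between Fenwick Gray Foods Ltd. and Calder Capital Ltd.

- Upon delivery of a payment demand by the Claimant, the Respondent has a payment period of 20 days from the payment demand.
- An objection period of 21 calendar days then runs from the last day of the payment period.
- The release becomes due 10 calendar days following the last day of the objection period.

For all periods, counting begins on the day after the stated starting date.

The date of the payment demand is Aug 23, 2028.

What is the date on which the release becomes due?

The last day of the payment period: 20 calendar days after Aug 23, 2028 is Sep 12, 2028.
Adding 21 calendar days to Sep 12, 2028 gives Oct 3, 2028, which is the last day of the objection period.
The date on which the release becomes due: Oct 3, 2028 + 10 days = Oct 13, 2028.

Oct 13, 2028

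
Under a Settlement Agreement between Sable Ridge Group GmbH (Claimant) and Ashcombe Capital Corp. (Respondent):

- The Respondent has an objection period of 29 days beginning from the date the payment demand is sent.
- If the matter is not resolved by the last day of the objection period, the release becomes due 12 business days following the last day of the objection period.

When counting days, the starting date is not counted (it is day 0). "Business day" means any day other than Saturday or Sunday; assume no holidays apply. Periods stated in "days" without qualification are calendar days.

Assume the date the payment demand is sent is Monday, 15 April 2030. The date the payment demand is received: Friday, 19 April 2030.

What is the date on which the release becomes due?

30 May 2030

The last day of the objection period: 29 calendar days after 15 April 2030 is 14 May 2030.
The date on which the release becomes due: 12 business days after Tuesday, 14 May 2030, skipping weekends — May 15, May 16, May 17, May 20, …, May 28, May 29, May 30 — lands on Thursday, 30 May 2030.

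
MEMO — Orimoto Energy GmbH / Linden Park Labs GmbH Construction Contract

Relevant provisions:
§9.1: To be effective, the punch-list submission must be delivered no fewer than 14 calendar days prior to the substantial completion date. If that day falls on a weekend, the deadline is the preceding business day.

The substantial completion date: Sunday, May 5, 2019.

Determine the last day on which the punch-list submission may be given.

April 19, 2019

May 5, 2019 minus 14 days is April 21, 2019. That is a Sunday, so the deadline moves back to Friday, April 19, 2019.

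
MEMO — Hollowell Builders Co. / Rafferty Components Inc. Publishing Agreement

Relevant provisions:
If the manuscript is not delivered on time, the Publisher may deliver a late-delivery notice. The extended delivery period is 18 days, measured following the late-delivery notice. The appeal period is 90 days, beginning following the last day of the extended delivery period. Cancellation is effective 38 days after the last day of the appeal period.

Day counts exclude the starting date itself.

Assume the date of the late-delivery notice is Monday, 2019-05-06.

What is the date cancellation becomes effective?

2019-09-29

The last day of the extended delivery period: 18 calendar days after 2019-05-06 is 2019-05-24.
The last day of the appeal period: 2019-05-24 + 90 days = 2019-08-22.
Adding 38 calendar days to 2019-08-22 gives 2019-09-29, which is the date cancellation becomes effective.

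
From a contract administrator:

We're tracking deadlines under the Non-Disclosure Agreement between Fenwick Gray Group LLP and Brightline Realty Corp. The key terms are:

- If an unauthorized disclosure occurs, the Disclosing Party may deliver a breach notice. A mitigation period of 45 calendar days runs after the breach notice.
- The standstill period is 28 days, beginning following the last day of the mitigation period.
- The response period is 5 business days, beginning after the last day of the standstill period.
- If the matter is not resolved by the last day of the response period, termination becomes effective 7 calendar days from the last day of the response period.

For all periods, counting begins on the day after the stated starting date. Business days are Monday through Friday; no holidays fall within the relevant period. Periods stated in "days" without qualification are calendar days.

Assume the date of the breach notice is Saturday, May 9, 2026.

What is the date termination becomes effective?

The last day of the mitigation period: May 9, 2026 + 45 days = Jun 23, 2026.
The last day of the standstill period: Jun 23, 2026 + 28 days = Jul 21, 2026.
From Tuesday, Jul 21, 2026, 5 business days (Jul 22, Jul 23, Jul 24, Jul 27, Jul 28, skipping weekends) brings us to Tuesday, Jul 28, 2026, which is the last day of the response period.
The date termination becomes effective: 7 calendar days after Jul 28, 2026 is Aug 4, 2026.

Aug 4, 2026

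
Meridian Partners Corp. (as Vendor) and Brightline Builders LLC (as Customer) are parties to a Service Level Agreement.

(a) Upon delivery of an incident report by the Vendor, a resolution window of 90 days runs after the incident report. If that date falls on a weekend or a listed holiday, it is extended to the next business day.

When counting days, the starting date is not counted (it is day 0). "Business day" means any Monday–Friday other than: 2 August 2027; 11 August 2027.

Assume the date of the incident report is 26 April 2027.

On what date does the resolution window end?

Adding 90 calendar days to 26 April 2027 gives 25 July 2027, which is the last day of the resolution window. That falls on a Sunday, so it rolls to the next business day, Monday, 26 July 2027.

26 July 2027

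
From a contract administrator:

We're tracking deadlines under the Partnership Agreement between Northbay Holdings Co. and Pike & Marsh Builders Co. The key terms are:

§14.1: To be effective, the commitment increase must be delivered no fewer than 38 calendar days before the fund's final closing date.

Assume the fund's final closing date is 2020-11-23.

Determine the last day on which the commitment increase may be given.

2020-10-16

Counting back 38 calendar days from 2020-11-23 gives 2020-10-16.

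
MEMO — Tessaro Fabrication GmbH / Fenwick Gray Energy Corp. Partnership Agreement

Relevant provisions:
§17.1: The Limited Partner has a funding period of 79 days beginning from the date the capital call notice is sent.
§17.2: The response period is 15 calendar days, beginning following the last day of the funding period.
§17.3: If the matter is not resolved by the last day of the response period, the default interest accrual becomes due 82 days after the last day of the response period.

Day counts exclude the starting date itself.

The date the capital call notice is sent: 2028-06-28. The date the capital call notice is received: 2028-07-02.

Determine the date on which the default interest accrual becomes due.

2028-12-21

The last day of the funding period: 2028-06-28 + 79 days = 2028-09-15.
Adding 15 calendar days to 2028-09-15 gives 2028-09-30, which is the last day of the response period.
The date on which the default interest accrual becomes due: 2028-09-30 + 82 days = 2028-12-21.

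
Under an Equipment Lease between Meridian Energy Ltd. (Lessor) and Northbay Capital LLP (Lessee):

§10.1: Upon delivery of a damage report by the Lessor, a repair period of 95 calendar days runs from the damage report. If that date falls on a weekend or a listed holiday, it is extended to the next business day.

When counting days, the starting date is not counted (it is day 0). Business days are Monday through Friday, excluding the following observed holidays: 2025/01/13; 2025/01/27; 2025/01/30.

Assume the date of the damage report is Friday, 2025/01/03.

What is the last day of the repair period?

2025/04/08

The last day of the repair period: 2025/01/03 + 95 days = 2025/04/08. 2025/04/08 is a Tuesday and is not a listed holiday, so no roll-forward applies.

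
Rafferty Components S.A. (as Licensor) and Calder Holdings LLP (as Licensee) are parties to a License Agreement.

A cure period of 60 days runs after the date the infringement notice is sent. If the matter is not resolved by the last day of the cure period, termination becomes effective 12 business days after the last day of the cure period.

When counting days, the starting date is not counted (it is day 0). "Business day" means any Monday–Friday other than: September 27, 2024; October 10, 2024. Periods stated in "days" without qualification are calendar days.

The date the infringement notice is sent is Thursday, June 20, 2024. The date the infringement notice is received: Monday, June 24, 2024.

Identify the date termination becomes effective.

The last day of the cure period: 60 calendar days after June 20, 2024 is August 19, 2024.
The date termination becomes effective: counting 12 business days from Monday, August 19, 2024 (Aug 20, Aug 21, Aug 22, Aug 23, …, Sep 2, Sep 3, Sep 4, skipping weekends) reaches Wednesday, September 4, 2024.

September 4, 2024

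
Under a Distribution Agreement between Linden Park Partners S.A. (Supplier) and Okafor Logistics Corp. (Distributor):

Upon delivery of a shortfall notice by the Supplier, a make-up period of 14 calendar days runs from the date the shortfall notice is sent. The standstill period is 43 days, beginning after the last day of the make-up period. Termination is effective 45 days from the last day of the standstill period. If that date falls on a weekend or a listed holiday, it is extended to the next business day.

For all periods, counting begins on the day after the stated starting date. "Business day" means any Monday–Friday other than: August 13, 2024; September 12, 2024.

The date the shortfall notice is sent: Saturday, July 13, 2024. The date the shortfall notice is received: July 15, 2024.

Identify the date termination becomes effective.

The last day of the make-up period: July 13, 2024 + 14 days = July 27, 2024.
Adding 43 calendar days to July 27, 2024 gives September 8, 2024, which is the last day of the standstill period.
Adding 45 calendar days to September 8, 2024 gives October 23, 2024, which is the date termination becomes effective. October 23, 2024 is a Wednesday and is not a listed holiday, so no roll-forward applies.

October 23, 2024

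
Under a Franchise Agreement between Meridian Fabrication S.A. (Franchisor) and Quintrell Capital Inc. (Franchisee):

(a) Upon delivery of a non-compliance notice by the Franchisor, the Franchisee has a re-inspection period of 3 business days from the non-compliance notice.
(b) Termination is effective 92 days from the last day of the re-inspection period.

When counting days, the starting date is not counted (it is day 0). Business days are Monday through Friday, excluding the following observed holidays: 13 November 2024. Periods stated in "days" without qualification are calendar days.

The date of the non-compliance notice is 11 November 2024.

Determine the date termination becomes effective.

15 February 2025

The last day of the re-inspection period: counting 3 business days from Monday, 11 November 2024 (Nov 12, Nov 14, Nov 15, skipping weekends and the listed holiday on Nov 13) reaches Friday, 15 November 2024.
The date termination becomes effective: 15 November 2024 + 92 days = 15 February 2025.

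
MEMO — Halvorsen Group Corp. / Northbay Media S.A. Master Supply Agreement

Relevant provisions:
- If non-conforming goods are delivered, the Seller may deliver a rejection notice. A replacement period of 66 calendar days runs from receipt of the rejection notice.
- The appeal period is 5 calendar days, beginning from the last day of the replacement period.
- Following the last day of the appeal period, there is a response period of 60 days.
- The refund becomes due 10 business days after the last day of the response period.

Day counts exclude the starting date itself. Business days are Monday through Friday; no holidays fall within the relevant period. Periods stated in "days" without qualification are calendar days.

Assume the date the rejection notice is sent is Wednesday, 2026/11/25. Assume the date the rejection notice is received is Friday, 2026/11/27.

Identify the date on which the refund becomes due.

2027/04/21

The last day of the replacement period: 2026/11/27 + 66 days = 2027/02/01.
The last day of the appeal period: 5 calendar days after 2027/02/01 is 2027/02/06.
The last day of the response period: 2027/02/06 + 60 days = 2027/04/07.
From Wednesday, 2027/04/07, 10 business days (Apr 8, Apr 9, Apr 12, Apr 13, Apr 14, Apr 15, Apr 16, Apr 19, Apr 20, Apr 21, skipping weekends) brings us to Wednesday, 2027/04/21, which is the date on which the refund becomes due.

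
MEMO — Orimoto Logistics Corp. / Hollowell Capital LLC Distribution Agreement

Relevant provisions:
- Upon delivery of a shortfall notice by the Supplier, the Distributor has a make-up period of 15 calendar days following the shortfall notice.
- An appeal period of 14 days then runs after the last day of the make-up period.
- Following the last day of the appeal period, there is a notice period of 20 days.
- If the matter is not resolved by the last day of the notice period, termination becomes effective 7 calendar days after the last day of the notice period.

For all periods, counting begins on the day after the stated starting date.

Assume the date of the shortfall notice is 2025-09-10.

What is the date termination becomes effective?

The last day of the make-up period: 2025-09-10 + 15 days = 2025-09-25.
The last day of the appeal period: 14 calendar days after 2025-09-25 is 2025-10-09.
The last day of the notice period: 20 calendar days after 2025-10-09 is 2025-10-29.
The date termination becomes effective: 7 calendar days after 2025-10-29 is 2025-11-05.

2025-11-05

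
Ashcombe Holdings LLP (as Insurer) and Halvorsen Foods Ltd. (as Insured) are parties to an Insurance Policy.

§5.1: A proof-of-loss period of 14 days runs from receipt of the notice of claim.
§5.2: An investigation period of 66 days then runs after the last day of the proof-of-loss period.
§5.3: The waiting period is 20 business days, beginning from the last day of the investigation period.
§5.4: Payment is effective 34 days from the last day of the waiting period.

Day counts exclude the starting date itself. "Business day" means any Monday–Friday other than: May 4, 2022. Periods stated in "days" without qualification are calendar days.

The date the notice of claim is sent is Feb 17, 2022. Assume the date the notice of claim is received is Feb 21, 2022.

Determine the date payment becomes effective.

Jul 13, 2022

The last day of the proof-of-loss period: 14 calendar days after Feb 21, 2022 is Mar 7, 2022.
The last day of the investigation period: 66 calendar days after Mar 7, 2022 is May 12, 2022.
From Thursday, May 12, 2022, 20 business days (May 13, May 16, May 17, May 18, …, Jun 7, Jun 8, Jun 9, skipping weekends) brings us to Thursday, Jun 9, 2022, which is the last day of the waiting period.
The date payment becomes effective: 34 calendar days after Jun 9, 2022 is Jul 13, 2022.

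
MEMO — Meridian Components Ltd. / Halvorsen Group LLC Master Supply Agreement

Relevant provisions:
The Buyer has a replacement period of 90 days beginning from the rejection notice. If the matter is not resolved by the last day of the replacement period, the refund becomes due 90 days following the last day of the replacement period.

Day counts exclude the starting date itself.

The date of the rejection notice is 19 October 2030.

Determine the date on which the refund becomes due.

17 April 2031

Adding 90 calendar days to 19 October 2030 gives 17 January 2031, which is the last day of the replacement period.
Adding 90 calendar days to 17 January 2031 gives 17 April 2031, which is the date on which the refund becomes due.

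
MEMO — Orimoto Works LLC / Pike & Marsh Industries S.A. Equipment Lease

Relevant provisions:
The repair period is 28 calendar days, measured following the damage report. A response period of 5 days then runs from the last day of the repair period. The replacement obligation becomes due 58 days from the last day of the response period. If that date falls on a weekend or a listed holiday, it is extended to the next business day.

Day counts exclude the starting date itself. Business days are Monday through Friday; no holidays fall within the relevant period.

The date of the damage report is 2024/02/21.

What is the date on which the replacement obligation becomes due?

2024/05/22

The last day of the repair period: 2024/02/21 + 28 days = 2024/03/20.
Adding 5 calendar days to 2024/03/20 gives 2024/03/25, which is the last day of the response period.
The date on which the replacement obligation becomes due: 58 calendar days after 2024/03/25 is 2024/05/22. 2024/05/22 is a Wednesday, so no roll-forward applies.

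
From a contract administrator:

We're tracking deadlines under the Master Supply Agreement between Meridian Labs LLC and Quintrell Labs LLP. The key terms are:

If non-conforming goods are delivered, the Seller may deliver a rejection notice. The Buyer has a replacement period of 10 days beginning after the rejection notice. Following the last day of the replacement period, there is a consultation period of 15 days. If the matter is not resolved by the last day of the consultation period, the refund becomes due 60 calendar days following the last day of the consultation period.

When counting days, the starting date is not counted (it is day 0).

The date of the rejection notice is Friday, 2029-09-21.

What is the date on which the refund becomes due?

2029-12-15

The last day of the replacement period: 2029-09-21 + 10 days = 2029-10-01.
The last day of the consultation period: 2029-10-01 + 15 days = 2029-10-16.
The date on which the refund becomes due: 60 calendar days after 2029-10-16 is 2029-12-15.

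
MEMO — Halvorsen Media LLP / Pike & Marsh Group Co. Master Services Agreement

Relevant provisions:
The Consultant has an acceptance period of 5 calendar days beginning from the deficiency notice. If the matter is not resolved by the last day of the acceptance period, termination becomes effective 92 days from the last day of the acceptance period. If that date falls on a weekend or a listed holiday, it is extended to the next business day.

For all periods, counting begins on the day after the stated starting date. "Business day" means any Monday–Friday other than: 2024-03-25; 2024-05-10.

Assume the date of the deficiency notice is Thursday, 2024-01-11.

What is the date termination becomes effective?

2024-04-17

The last day of the acceptance period: 5 calendar days after 2024-01-11 is 2024-01-16.
The date termination becomes effective: 2024-01-16 + 92 days = 2024-04-17. 2024-04-17 is a Wednesday and is not a listed holiday, so no roll-forward applies.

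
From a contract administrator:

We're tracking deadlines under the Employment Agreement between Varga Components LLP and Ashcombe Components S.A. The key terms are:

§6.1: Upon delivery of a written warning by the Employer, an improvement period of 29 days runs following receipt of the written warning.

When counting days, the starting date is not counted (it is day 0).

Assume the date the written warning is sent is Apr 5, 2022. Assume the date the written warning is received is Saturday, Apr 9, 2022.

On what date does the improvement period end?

The last day of the improvement period: Apr 9, 2022 + 29 days = May 8, 2022.

May 8, 2022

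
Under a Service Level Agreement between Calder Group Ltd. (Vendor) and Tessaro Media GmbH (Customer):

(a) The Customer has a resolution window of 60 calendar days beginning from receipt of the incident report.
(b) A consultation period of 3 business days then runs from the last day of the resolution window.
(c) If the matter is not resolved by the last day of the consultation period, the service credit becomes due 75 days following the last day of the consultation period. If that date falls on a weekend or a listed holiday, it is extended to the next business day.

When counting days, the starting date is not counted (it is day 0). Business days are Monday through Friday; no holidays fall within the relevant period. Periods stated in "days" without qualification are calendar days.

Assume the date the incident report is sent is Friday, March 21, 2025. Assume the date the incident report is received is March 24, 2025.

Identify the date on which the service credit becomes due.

Adding 60 calendar days to March 24, 2025 gives May 23, 2025, which is the last day of the resolution window.
The last day of the consultation period: counting 3 business days from Friday, May 23, 2025 (May 26, May 27, May 28, skipping weekends) reaches Wednesday, May 28, 2025.
The date on which the service credit becomes due: 75 calendar days after May 28, 2025 is August 11, 2025. August 11, 2025 is a Monday, so no roll-forward applies.

August 11, 2025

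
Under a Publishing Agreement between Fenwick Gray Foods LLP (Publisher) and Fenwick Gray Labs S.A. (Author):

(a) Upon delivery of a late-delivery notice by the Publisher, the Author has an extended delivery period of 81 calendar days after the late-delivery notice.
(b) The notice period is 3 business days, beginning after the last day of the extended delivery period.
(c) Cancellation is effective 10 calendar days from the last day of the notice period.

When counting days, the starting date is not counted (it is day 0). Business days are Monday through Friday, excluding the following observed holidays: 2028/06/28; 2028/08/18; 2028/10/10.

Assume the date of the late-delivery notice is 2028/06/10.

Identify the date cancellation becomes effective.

2028/09/14

Adding 81 calendar days to 2028/06/10 gives 2028/08/30, which is the last day of the extended delivery period.
From Wednesday, 2028/08/30, 3 business days (Aug 31, Sep 1, Sep 4, skipping weekends) brings us to Monday, 2028/09/04, which is the last day of the notice period.
Adding 10 calendar days to 2028/09/04 gives 2028/09/14, which is the date cancellation becomes effective.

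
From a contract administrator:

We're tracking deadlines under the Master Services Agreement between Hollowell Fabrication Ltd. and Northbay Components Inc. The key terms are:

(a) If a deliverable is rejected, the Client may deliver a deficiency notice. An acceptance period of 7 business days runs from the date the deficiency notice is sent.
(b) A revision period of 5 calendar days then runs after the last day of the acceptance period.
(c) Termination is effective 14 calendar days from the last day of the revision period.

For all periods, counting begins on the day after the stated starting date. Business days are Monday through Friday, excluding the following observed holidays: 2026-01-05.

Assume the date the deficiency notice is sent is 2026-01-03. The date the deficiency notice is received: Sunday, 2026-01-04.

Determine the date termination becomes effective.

From Saturday, 2026-01-03, 7 business days (Jan 6, Jan 7, Jan 8, Jan 9, Jan 12, Jan 13, Jan 14, skipping weekends and the listed holiday on Jan 5) brings us to Wednesday, 2026-01-14, which is the last day of the acceptance period.
The last day of the revision period: 5 calendar days after 2026-01-14 is 2026-01-19.
The date termination becomes effective: 2026-01-19 + 14 days = 2026-02-02.

2026-02-02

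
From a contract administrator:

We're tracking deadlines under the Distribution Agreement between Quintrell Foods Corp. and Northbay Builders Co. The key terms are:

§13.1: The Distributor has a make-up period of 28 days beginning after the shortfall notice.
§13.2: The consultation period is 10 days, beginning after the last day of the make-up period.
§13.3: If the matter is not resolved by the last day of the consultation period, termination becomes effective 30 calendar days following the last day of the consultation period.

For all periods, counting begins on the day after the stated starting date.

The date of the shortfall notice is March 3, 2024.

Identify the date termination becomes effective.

May 10, 2024

The last day of the make-up period: March 3, 2024 + 28 days = March 31, 2024.
The last day of the consultation period: 10 calendar days after March 31, 2024 is April 10, 2024.
The date termination becomes effective: April 10, 2024 + 30 days = May 10, 2024.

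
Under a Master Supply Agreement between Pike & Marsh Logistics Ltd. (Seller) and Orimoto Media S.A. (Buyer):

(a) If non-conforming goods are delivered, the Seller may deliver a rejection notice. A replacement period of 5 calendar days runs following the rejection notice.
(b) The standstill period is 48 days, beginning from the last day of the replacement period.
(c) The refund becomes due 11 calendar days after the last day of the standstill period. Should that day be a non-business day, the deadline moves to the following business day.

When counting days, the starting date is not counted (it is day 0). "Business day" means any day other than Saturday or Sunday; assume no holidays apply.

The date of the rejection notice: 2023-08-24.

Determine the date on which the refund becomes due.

2023-10-27

Adding 5 calendar days to 2023-08-24 gives 2023-08-29, which is the last day of the replacement period.
Adding 48 calendar days to 2023-08-29 gives 2023-10-16, which is the last day of the standstill period.
The date on which the refund becomes due: 2023-10-16 + 11 days = 2023-10-27. 2023-10-27 is a Friday, so no roll-forward applies.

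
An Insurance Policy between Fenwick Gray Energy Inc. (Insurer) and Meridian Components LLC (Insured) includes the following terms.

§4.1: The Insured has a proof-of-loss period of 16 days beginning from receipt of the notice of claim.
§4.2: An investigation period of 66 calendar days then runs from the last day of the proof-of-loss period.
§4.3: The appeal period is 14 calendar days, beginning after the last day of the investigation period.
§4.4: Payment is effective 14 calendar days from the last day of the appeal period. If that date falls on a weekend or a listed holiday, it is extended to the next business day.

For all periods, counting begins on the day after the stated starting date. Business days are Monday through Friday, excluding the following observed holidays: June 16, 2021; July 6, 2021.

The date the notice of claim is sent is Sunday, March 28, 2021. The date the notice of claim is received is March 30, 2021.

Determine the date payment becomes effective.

The last day of the proof-of-loss period: 16 calendar days after March 30, 2021 is April 15, 2021.
The last day of the investigation period: 66 calendar days after April 15, 2021 is June 20, 2021.
Adding 14 calendar days to June 20, 2021 gives July 4, 2021, which is the last day of the appeal period.
The date payment becomes effective: 14 calendar days after July 4, 2021 is July 18, 2021. That falls on a Sunday, so it rolls to the next business day, Monday, July 19, 2021.

July 19, 2021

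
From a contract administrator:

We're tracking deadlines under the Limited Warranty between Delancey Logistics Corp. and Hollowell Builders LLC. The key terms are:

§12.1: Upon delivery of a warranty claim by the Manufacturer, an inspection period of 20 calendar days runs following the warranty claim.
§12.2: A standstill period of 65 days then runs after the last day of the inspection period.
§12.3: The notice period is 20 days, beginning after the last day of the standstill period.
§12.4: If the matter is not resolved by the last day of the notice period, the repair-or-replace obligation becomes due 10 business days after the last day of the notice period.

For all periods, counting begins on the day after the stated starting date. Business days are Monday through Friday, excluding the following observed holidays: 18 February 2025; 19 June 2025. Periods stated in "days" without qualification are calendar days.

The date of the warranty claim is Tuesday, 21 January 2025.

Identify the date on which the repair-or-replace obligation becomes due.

20 May 2025

Adding 20 calendar days to 21 January 2025 gives 10 February 2025, which is the last day of the inspection period.
The last day of the standstill period: 10 February 2025 + 65 days = 16 April 2025.
The last day of the notice period: 16 April 2025 + 20 days = 6 May 2025.
The date on which the repair-or-replace obligation becomes due: 10 business days after Tuesday, 6 May 2025, skipping weekends — May 7, May 8, May 9, May 12, May 13, May 14, May 15, May 16, May 19, May 20 — lands on Tuesday, 20 May 2025.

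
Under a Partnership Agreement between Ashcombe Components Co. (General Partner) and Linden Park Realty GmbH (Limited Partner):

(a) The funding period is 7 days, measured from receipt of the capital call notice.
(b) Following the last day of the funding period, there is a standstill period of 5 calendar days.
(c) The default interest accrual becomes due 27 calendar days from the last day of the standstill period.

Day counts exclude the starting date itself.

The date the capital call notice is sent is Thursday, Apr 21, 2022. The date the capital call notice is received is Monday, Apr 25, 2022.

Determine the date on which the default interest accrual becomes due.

Adding 7 calendar days to Apr 25, 2022 gives May 2, 2022, which is the last day of the funding period.
The last day of the standstill period: May 2, 2022 + 5 days = May 7, 2022.
The date on which the default interest accrual becomes due: 27 calendar days after May 7, 2022 is Jun 3, 2022.

Jun 3, 2022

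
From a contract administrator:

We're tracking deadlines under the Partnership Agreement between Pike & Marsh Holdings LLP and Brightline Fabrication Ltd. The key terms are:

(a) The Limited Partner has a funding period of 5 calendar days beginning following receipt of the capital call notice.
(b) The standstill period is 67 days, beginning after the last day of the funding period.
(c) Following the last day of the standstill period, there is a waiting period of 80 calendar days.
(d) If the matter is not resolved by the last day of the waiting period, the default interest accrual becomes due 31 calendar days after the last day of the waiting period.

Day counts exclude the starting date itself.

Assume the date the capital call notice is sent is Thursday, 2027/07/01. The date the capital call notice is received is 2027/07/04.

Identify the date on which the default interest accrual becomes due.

The last day of the funding period: 5 calendar days after 2027/07/04 is 2027/07/09.
Adding 67 calendar days to 2027/07/09 gives 2027/09/14, which is the last day of the standstill period.
The last day of the waiting period: 80 calendar days after 2027/09/14 is 2027/12/03.
Adding 31 calendar days to 2027/12/03 gives 2028/01/03, which is the date on which the default interest accrual becomes due.

2028/01/03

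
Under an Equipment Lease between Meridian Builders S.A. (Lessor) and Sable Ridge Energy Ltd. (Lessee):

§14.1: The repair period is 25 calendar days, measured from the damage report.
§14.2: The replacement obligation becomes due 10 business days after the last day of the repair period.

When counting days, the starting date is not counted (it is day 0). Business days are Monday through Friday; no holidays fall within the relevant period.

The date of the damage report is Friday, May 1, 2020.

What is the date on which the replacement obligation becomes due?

The last day of the repair period: May 1, 2020 + 25 days = May 26, 2020.
The date on which the replacement obligation becomes due: 10 business days after Tuesday, May 26, 2020, skipping weekends — May 27, May 28, May 29, Jun 1, Jun 2, Jun 3, Jun 4, Jun 5, Jun 8, Jun 9 — lands on Tuesday, June 9, 2020.

June 9, 2020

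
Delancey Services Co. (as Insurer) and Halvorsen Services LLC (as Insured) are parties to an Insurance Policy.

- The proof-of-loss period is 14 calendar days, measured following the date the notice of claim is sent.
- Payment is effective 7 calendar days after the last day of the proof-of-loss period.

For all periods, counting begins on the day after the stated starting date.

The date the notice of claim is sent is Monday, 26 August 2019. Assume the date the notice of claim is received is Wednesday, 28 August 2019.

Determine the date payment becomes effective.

16 September 2019

The last day of the proof-of-loss period: 14 calendar days after 26 August 2019 is 9 September 2019.
The date payment becomes effective: 9 September 2019 + 7 days = 16 September 2019.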